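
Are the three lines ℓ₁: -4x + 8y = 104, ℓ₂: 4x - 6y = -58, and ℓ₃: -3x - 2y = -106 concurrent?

Lines aᵢx + bᵢy = cᵢ with pairwise distinct directions are concurrent exactly when det[aᵢ bᵢ cᵢ] = 0.
Here the determinant is 0.
It vanishes, so the lines are concurrent at (20, 23).

Yes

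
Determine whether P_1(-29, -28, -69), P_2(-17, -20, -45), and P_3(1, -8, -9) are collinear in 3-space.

Yes

P_1P_2 = (12, 8, 24), P_1P_3 = (30, 20, 60).
P_1P_2 × P_1P_3 = (0, 0, 0).
The cross product vanishes, so the three points are collinear.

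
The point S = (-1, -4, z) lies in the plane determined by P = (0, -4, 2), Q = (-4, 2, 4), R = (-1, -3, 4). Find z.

The plane through P, Q, R has equation 10x + 6y + 2z = -20.
Substituting S: (2)z + (-34) = -20, so z = 7.

7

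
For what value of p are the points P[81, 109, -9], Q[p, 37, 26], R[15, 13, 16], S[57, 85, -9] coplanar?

51

Coplanarity ⇔ det[PQ; PR; PS] = 0.
Expanding, this is linear in p: (600)p + (-30600) = 0.
So p = 51.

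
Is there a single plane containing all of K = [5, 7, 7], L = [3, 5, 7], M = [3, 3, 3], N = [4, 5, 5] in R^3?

Yes

With K as base: KL = (-2, -2, 0), KM = (-2, -4, -4), KN = (-1, -2, -2).
KM × KN = (0, 0, 0).
KL · (KM × KN) = 0.
The scalar triple product vanishes, so the four points are coplanar.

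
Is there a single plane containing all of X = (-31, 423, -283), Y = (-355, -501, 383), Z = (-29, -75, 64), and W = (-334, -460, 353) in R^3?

The four points are coplanar iff the 3×3 determinant with rows XY, XZ, XW is zero.
Rows: (-324, -924, 666), (2, -498, 347), (-303, -883, 636).
Expanding along the first row: (-324)(-10327) − (-924)(106413) + (666)(-152660) = 0.
Zero determinant ⇒ coplanar.

Yes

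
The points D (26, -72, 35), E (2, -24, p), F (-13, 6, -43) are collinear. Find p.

-13

Collinearity requires DE × DF = 0; each component is linear in p.
The x-component gives (-78)p + (-1014) = 0, so p = -13.
The remaining components then also vanish.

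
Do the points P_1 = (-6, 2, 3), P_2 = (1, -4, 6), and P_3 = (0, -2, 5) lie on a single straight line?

No

P_1P_2 = (7, -6, 3), P_1P_3 = (6, -4, 2).
Comparing components 3 and 1: (3)(6) − (7)(2) = 4 ≠ 0, so P_1P_2 and P_1P_3 are not parallel and the points are not collinear.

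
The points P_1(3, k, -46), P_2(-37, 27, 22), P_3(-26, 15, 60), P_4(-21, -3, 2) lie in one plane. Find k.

The points are coplanar iff P_1P_2 · (P_1P_3 × P_1P_4) = 0.
Expanding, this is linear in k: (-828)k + (-42228) = 0.
So k = -51.

-51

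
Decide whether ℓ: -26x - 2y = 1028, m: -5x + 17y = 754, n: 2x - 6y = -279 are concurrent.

No

Intersecting ℓ and m: solving the 2×2 system gives (x, y) = (-42, 32).
Substitute into n: (2)(-42) + (-6)(32) = -276.
But n requires -279 ≠ -276, so the three lines have no common point.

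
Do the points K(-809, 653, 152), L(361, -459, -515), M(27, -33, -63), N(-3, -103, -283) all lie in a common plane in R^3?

No

With K as base: KL = (1170, -1112, -667), KM = (836, -686, -215), KN = (806, -756, -435).
KM × KN = (135870, 190370, -79100).
KL · (KM × KN) = 36160.
Since 36160 ≠ 0, the four points are not coplanar.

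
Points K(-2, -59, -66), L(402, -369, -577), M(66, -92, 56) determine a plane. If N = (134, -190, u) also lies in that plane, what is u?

-527

Coplanarity requires KL · (KM × KN) = 0.
KL = (404, -310, -511), KM = (68, -33, 122); the triple product is linear in u with coefficient 7748 and constant term 4083196.
Setting it to zero: u = -527.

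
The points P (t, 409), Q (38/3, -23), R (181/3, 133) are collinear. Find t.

434/3

The three points are collinear iff det[PQ; PR] = 0.
This determinant is linear in t: (-156)t + (22568) = 0, so t = 434/3.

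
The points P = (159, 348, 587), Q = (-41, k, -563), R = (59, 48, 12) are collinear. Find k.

Direction PR = (-100, -300, -575). From the x-coordinate of Q, the parameter along the line is τ = (-41 − 159)/(-100) = 2.
Then k = 348 + 2·(-300) = -252.

-252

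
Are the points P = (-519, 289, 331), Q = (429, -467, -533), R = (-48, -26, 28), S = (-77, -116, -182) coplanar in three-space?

No

The four points are coplanar iff the 3×3 determinant with rows PQ, PR, PS is zero.
Rows: (948, -756, -864), (471, -315, -303), (442, -405, -513).
Expanding along the first row: (948)(38880) − (-756)(-107697) + (-864)(-51525) = -43092.
Nonzero ⇒ not coplanar.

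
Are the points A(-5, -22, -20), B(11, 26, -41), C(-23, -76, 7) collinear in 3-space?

AB = (16, 48, -21), AC = (-18, -54, 27).
Comparing components 2 and 3: (48)(27) − (-21)(-54) = 162 ≠ 0, so AB and AC are not parallel and the points are not collinear.

No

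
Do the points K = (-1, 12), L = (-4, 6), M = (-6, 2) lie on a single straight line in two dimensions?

Yes

KL = (-3, -6), KM = (-5, -10).
det[KL; KM] = (-3)(-10) − (-6)(-5) = 0.
The determinant is zero, so the points are collinear.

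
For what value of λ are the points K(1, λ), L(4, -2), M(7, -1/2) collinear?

-7/2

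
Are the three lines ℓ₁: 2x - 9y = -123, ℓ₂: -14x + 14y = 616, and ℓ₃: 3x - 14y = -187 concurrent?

Yes

Intersecting ℓ₁ and ℓ₂: solving the 2×2 system gives (x, y) = (-39, 5).
Substitute into ℓ₃: (3)(-39) + (-14)(5) = -187.
This equals -187, so (-39, 5) lies on all three lines and they are concurrent.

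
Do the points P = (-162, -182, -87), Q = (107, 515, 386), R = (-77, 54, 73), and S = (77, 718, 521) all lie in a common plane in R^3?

Yes

With P as base: PQ = (269, 697, 473), PR = (85, 236, 160), PS = (239, 900, 608).
PR × PS = (-512, -13440, 20096).
PQ · (PR × PS) = 0.
The scalar triple product vanishes, so the four points are coplanar.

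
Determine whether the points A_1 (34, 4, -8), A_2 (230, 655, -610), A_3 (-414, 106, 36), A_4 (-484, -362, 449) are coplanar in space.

No

The four points are coplanar iff the 3×3 determinant with rows A_1A_2, A_1A_3, A_1A_4 is zero.
Rows: (196, 651, -602), (-448, 102, 44), (-518, -366, 457).
Expanding along the first row: (196)(62718) − (651)(-181944) + (-602)(216804) = 222264.
Nonzero ⇒ not coplanar.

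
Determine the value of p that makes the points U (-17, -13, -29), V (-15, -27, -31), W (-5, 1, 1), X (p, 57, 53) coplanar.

9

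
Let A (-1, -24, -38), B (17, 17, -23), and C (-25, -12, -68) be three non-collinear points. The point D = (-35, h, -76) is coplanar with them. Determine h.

-37

A normal to the plane is n = AB × AC = (-1410, 180, 1200).
D lies in the plane iff n · AD = 0.
This gives (180)h + (6660) = 0, so h = -37.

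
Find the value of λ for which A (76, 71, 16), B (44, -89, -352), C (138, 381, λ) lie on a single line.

729

Collinearity requires AB × AC = 0; each component is linear in λ.
The x-component gives (-160)λ + (116640) = 0, so λ = 729.
The remaining components then also vanish.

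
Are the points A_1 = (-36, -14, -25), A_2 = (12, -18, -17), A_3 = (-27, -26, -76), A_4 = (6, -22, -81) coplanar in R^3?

A normal to the plane through A_1, A_2, A_3 is n = A_1A_2 × A_1A_3 = (300, 2520, -540).
The plane has equation n·P = -32580. For A_4: n·A_4 = -9900.
-9900 ≠ -32580, so A_4 is off the plane.

No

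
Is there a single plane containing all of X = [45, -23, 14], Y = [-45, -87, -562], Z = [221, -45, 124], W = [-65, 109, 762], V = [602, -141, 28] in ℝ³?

Yes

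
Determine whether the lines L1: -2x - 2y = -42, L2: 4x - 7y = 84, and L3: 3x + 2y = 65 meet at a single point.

No

Intersecting L1 and L2: solving the 2×2 system gives (x, y) = (21, 0).
Substitute into L3: (3)(21) + (2)(0) = 63.
But L3 requires 65 ≠ 63, so the three lines have no common point.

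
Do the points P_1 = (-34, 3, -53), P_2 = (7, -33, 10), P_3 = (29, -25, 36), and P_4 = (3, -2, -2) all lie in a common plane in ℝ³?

No

The four points are coplanar iff the 3×3 determinant with rows P_1P_2, P_1P_3, P_1P_4 is zero.
Rows: (41, -36, 63), (63, -28, 89), (37, -5, 51).
Expanding along the first row: (41)(-983) − (-36)(-80) + (63)(721) = 2240.
Nonzero ⇒ not coplanar.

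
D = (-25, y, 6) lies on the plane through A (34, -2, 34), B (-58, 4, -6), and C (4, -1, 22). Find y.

4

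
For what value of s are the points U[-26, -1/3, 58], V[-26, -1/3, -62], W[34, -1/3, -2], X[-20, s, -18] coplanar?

Normal to plane UVW: n = (0, -7200, 0); plane equation n·P = 2400.
Requiring n·X = 2400: (-7200)s + (0) = 2400.
So s = -1/3.

-1/3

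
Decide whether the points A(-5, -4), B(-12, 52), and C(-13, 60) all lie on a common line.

Yes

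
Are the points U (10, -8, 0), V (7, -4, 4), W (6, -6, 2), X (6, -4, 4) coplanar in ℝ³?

Yes

The four points are coplanar iff the 3×3 determinant with rows UV, UW, UX is zero.
Rows: (-3, 4, 4), (-4, 2, 2), (-4, 4, 4).
Expanding along the first row: (-3)(0) − (4)(-8) + (4)(-8) = 0.
Zero determinant ⇒ coplanar.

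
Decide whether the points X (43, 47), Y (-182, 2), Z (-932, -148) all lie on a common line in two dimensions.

Yes

XY = (-225, -45), XZ = (-975, -195).
det[XY; XZ] = (-225)(-195) − (-45)(-975) = 0.
The determinant is zero, so the points are collinear.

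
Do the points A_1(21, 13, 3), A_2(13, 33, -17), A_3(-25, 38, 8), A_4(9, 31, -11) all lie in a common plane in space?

With A_1 as base: A_1A_2 = (-8, 20, -20), A_1A_3 = (-46, 25, 5), A_1A_4 = (-12, 18, -14).
A_1A_3 × A_1A_4 = (-440, -704, -528).
A_1A_2 · (A_1A_3 × A_1A_4) = 0.
The scalar triple product vanishes, so the four points are coplanar.

Yes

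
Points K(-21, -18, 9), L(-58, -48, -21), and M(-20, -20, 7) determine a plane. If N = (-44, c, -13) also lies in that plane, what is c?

The plane through K, L, M has equation −104y + 104z = 2808.
Substituting N: (-104)c + (-1352) = 2808, so c = -40.

-40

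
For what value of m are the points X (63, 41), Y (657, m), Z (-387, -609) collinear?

899

Collinearity: (Y − X) must be parallel to (Z − X) = (-450, -650).
Cross-multiplying the components: (m − 41)·(-450) = (594)·(-650).
Solving gives m = 899.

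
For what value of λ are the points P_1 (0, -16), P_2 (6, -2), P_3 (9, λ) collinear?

5

The three points are collinear iff det[P_1P_2; P_1P_3] = 0.
This determinant is linear in λ: (6)λ + (-30) = 0, so λ = 5.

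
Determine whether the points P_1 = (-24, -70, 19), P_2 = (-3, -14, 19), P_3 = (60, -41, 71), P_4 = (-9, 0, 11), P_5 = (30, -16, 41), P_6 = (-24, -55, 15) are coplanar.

No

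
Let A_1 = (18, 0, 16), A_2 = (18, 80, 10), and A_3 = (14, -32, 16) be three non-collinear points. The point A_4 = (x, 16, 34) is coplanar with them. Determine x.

The plane through A_1, A_2, A_3 has equation −192x + 24y + 320z = 1664.
Substituting A_4: (-192)x + (11264) = 1664, so x = 50.

50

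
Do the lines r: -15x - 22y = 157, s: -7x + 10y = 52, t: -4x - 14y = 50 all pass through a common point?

No

Intersecting r and s: solving the 2×2 system gives (x, y) = (-1357/152, -319/304).
Substitute into t: (-4)(-1357/152) + (-14)(-319/304) = 7661/152.
But t requires 50 ≠ 7661/152, so the three lines have no common point.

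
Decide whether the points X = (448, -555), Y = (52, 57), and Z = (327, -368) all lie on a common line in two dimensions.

XY = (-396, 612), XZ = (-121, 187).
det[XY; XZ] = (-396)(187) − (612)(-121) = 0.
The determinant is zero, so the points are collinear.

Yes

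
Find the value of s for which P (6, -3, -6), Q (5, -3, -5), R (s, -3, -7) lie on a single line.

Collinearity requires PQ × PR = 0; each component is linear in s.
The y-component gives (1)s + (-7) = 0, so s = 7.
The remaining components then also vanish.

7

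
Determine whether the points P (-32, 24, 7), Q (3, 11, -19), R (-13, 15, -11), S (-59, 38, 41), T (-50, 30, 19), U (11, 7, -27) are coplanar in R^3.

No

The plane through P, Q, R has normal n = PQ × PR = (0, 136, -68) and equation n·X = 2788.
Checking the remaining points: n·S = 2380, n·T = 2788, n·U = 2788.
Since n·S = 2380 ≠ 2788, S is off the plane and the points are not all coplanar.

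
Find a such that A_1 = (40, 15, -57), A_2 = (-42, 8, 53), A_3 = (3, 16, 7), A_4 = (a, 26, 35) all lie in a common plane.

Normal to plane A_1A_2A_3: n = (-558, 1178, -341); plane equation n·P = 14787.
Requiring n·A_4 = 14787: (-558)a + (18693) = 14787.
So a = 7.

7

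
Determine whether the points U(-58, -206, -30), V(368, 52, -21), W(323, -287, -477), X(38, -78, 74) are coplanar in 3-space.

The four points are coplanar iff the 3×3 determinant with rows UV, UW, UX is zero.
Rows: (426, 258, 9), (381, -81, -447), (96, 128, 104).
Expanding along the first row: (426)(48792) − (258)(82536) + (9)(56544) = 0.
Zero determinant ⇒ coplanar.

Yes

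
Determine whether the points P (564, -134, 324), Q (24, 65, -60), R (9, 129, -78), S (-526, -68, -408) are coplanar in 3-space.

No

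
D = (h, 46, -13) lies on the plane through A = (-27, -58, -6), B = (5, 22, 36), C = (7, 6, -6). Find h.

30

A normal to the plane is n = AB × AC = (-2688, 1428, -672).
D lies in the plane iff n · AD = 0.
This gives (-2688)h + (80640) = 0, so h = 30.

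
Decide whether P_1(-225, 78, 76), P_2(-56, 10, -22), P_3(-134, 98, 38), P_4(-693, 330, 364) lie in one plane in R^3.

Yes

The four points are coplanar iff the 3×3 determinant with rows P_1P_2, P_1P_3, P_1P_4 is zero.
Rows: (169, -68, -98), (91, 20, -38), (-468, 252, 288).
Expanding along the first row: (169)(15336) − (-68)(8424) + (-98)(32292) = 0.
Zero determinant ⇒ coplanar.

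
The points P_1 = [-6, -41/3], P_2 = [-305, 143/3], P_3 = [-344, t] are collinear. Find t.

167/3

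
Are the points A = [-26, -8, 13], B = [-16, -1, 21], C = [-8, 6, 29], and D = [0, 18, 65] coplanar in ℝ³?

No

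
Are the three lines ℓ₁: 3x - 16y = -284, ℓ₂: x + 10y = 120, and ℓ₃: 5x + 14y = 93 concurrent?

Intersecting ℓ₁ and ℓ₂: solving the 2×2 system gives (x, y) = (-20, 14).
Substitute into ℓ₃: (5)(-20) + (14)(14) = 96.
But ℓ₃ requires 93 ≠ 96, so the three lines have no common point.

No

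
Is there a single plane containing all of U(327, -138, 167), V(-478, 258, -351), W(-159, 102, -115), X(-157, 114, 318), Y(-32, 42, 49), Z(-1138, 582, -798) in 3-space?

The plane through U, V, W has normal n = UV × UW = (12648, 24738, -744) and equation n·P = 597804.
Checking the remaining points: n·X = 597804, n·Y = 597804, n·Z = 597804.
All equal 597804, so all 6 points lie in one plane.

Yes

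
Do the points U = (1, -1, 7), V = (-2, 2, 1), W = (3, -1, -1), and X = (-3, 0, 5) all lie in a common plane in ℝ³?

With U as base: UV = (-3, 3, -6), UW = (2, 0, -8), UX = (-4, 1, -2).
UW × UX = (8, 36, 2).
UV · (UW × UX) = 72.
Since 72 ≠ 0, the four points are not coplanar.

No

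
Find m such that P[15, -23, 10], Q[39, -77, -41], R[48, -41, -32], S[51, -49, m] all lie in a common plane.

-39

Normal to plane PQR: n = (1350, -675, 1350); plane equation n·X = 49275.
Requiring n·S = 49275: (1350)m + (101925) = 49275.
So m = -39.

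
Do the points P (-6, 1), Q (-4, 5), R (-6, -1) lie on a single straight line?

PQ = (2, 4), PR = (0, -2).
det[PQ; PR] = (2)(-2) − (4)(0) = -4.
The determinant is nonzero, so they are not collinear.

No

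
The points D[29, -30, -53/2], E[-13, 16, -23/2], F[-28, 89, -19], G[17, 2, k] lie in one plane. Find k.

Coplanarity ⇔ det[DE; DF; DG] = 0.
Expanding, this is linear in k: (-2376)k + (-62964) = 0.
So k = -53/2.

-53/2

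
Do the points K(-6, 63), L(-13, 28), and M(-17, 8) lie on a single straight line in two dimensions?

Yes

KL = (-7, -35), KM = (-11, -55).
Twice the signed area of △KLM is (-7)(-55) − (-35)(-11) = 0.
The triangle is degenerate (zero area), so the points are collinear.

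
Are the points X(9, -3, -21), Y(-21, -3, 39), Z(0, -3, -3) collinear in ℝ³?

XY = (-30, 0, 60), XZ = (-9, 0, 18).
XY × XZ = (0, 0, 0).
The cross product vanishes, so the three points are collinear.

Yes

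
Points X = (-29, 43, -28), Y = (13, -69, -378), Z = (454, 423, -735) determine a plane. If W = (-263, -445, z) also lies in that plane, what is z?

-290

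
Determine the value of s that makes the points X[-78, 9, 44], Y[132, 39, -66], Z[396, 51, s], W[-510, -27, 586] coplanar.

-520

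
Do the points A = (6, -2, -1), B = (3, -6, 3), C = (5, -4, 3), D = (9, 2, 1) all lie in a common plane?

With A as base: AB = (-3, -4, 4), AC = (-1, -2, 4), AD = (3, 4, 2).
AC × AD = (-20, 14, 2).
AB · (AC × AD) = 12.
Since 12 ≠ 0, the four points are not coplanar.

No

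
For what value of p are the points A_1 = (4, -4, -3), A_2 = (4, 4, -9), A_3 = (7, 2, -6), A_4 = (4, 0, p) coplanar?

Normal to plane A_1A_2A_3: n = (12, -18, -24); plane equation n·P = 192.
Requiring n·A_4 = 192: (-24)p + (48) = 192.
So p = -6.

-6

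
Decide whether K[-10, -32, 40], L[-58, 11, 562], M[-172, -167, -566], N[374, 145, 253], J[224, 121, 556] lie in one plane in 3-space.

No

The plane through K, L, M has normal n = KL × KM = (44412, -113652, 13446) and equation n·P = 3730584.
Checking the remaining points: n·N = 3532386, n·J = 3672372.
Since n·N = 3532386 ≠ 3730584, N is off the plane and the points are not all coplanar.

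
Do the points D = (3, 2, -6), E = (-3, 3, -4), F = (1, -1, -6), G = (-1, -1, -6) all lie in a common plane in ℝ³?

A normal to the plane through D, E, F is n = DE × DF = (6, -4, 20).
The plane has equation n·P = -110. For G: n·G = -122.
-122 ≠ -110, so G is off the plane.

No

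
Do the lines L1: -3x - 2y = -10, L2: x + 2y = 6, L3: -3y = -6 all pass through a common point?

Yes

Intersecting L1 and L2: solving the 2×2 system gives (x, y) = (2, 2).
Substitute into L3: (0)(2) + (-3)(2) = -6.
This equals -6, so (2, 2) lies on all three lines and they are concurrent.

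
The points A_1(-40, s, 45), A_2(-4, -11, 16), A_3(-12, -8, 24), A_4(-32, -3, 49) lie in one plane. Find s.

The points are coplanar iff A_1A_2 · (A_1A_3 × A_1A_4) = 0.
Expanding, this is linear in s: (-40)s + (240) = 0.
So s = 6.

6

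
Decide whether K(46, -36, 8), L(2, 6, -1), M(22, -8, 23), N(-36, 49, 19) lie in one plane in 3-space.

No

With K as base: KL = (-44, 42, -9), KM = (-24, 28, 15), KN = (-82, 85, 11).
KM × KN = (-967, -966, 256).
KL · (KM × KN) = -328.
Since -328 ≠ 0, the four points are not coplanar.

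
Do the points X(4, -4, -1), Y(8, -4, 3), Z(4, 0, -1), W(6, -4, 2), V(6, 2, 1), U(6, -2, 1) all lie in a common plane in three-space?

The plane through X, Y, Z has normal n = XY × XZ = (-16, 0, 16) and equation n·P = -80.
Checking the remaining points: n·W = -64, n·V = -80, n·U = -80.
Since n·W = -64 ≠ -80, W is off the plane and the points are not all coplanar.

No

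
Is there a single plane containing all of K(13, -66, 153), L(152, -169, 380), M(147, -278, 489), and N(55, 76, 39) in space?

The four points are coplanar iff the 3×3 determinant with rows KL, KM, KN is zero.
Rows: (139, -103, 227), (134, -212, 336), (42, 142, -114).
Expanding along the first row: (139)(-23544) − (-103)(-29388) + (227)(27932) = 40984.
Nonzero ⇒ not coplanar.

No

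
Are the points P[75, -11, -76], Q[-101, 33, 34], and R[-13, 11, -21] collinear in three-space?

PQ = (-176, 44, 110), PR = (-88, 22, 55).
Each component of PR is 1/2 times the corresponding component of PQ, so PR = 1/2·PQ and the points are collinear.

Yes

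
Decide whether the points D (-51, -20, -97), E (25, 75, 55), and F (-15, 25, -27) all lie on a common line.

No

DE = (76, 95, 152), DF = (36, 45, 70).
Comparing components 2 and 3: (95)(70) − (152)(45) = -190 ≠ 0, so DE and DF are not parallel and the points are not collinear.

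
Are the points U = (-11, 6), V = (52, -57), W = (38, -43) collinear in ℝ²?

UV = (63, -63), UW = (49, -49).
Checking proportionality: UW = 7/9·UV, so the vectors are parallel and the points are collinear.

Yes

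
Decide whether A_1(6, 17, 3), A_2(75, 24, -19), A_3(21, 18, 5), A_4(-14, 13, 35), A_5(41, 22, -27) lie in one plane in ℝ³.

Yes

The plane through A_1, A_2, A_3 has normal n = A_1A_2 × A_1A_3 = (36, -468, -36) and equation n·P = -7848.
Checking the remaining points: n·A_4 = -7848, n·A_5 = -7848.
All equal -7848, so all 5 points lie in one plane.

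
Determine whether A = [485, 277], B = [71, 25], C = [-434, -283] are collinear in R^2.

No

AB = (-414, -252), AC = (-919, -560).
Twice the signed area of △ABC is (-414)(-560) − (-252)(-919) = 252.
The area is nonzero, so the three points are not collinear.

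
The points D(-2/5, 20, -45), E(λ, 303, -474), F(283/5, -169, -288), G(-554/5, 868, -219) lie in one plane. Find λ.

27/5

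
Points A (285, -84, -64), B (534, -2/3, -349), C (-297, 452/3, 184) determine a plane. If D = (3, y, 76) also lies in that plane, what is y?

28/3

A normal to the plane is n = AB × AC = (262640/3, 104118, 106932).
D lies in the plane iff n · AD = 0.
This gives (104118)y + (-971768) = 0, so y = 28/3.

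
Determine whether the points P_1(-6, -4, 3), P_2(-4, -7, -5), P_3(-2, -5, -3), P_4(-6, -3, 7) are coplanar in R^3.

No

The four points are coplanar iff the 3×3 determinant with rows P_1P_2, P_1P_3, P_1P_4 is zero.
Rows: (2, -3, -8), (4, -1, -6), (0, 1, 4).
Expanding along the first row: (2)(2) − (-3)(16) + (-8)(4) = 20.
Nonzero ⇒ not coplanar.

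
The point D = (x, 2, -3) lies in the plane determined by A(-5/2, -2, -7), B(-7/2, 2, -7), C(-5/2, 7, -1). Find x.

The plane through A, B, C has equation 24x + 6y − 9z = -9.
Substituting D: (24)x + (39) = -9, so x = -2.

-2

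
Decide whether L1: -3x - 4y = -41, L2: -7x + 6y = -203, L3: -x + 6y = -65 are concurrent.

Yes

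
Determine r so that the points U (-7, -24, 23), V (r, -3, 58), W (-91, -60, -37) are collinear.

42

Direction UW = (-84, -36, -60). From the y-coordinate of V, the parameter along the line is τ = (-3 − (-24))/(-36) = -7/12.
Then r = (-7) + (-7/12)·(-84) = 42.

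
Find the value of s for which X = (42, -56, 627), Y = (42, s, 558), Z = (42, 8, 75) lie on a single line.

Direction XZ = (0, 64, -552). From the z-coordinate of Y, the parameter along the line is τ = (558 − 627)/(-552) = 1/8.
Then s = (-56) + 1/8·(64) = -48.

-48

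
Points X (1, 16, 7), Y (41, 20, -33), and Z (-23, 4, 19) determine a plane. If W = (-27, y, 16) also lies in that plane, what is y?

The plane through X, Y, Z has equation −432x + 480y − 384z = 4560.
Substituting W: (480)y + (5520) = 4560, so y = -2.

-2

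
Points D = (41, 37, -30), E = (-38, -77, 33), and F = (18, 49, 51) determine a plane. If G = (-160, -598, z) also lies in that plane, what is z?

The plane through D, E, F has equation −9990x + 4950y − 3570z = -119340.
Substituting G: (-3570)z + (-1361700) = -119340, so z = -348.

-348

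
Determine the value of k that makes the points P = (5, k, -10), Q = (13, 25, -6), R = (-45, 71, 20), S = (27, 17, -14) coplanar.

45

The points are coplanar iff PQ · (PR × PS) = 0.
Expanding, this is linear in k: (100)k + (-4500) = 0.
So k = 45.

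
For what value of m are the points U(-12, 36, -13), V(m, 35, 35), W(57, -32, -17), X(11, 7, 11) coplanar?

-23

Normal to plane UWX: n = (-1748, -1748, -437); plane equation n·P = -36271.
Requiring n·V = -36271: (-1748)m + (-76475) = -36271.
So m = -23.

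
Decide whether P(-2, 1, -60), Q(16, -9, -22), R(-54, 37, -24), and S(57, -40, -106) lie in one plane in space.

No

With P as base: PQ = (18, -10, 38), PR = (-52, 36, 36), PS = (59, -41, -46).
PR × PS = (-180, -268, 8).
PQ · (PR × PS) = -256.
Since -256 ≠ 0, the four points are not coplanar.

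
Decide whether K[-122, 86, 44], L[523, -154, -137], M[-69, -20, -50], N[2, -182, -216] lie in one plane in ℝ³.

No

With K as base: KL = (645, -240, -181), KM = (53, -106, -94), KN = (124, -268, -260).
KM × KN = (2368, 2124, -1060).
KL · (KM × KN) = 1209460.
Since 1209460 ≠ 0, the four points are not coplanar.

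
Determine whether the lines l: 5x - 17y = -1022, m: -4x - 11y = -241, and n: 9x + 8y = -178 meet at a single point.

No

Lines aᵢx + bᵢy = cᵢ with pairwise distinct directions are concurrent exactly when det[aᵢ bᵢ cᵢ] = 0.
Here the determinant is -67.
Nonzero, so no common point exists.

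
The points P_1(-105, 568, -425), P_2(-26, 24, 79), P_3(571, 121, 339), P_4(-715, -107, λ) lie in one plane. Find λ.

-205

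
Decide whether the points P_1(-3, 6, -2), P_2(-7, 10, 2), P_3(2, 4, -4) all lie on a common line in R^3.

No

P_1P_2 = (-4, 4, 4), P_1P_3 = (5, -2, -2).
P_1P_2 × P_1P_3 = (0, 12, -12).
The cross product is nonzero, so the points do not lie on one line.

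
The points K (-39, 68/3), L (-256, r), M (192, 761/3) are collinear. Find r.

-583/3

The three points are collinear iff det[KL; KM] = 0.
This determinant is linear in r: (-231)r + (-44891) = 0, so r = -583/3.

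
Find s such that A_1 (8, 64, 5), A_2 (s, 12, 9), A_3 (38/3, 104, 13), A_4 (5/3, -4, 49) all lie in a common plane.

Normal to plane A_1A_3A_4: n = (2304, -256, -64); plane equation n·P = 1728.
Requiring n·A_2 = 1728: (2304)s + (-3648) = 1728.
So s = 7/3.

7/3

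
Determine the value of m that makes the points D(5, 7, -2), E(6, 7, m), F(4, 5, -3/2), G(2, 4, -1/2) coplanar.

The points are coplanar iff DE · (DF × DG) = 0.
Expanding, this is linear in m: (-3)m + (-15/2) = 0.
So m = -5/2.

-5/2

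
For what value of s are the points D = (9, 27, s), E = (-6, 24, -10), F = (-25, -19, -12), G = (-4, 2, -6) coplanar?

-4

Coplanarity ⇔ det[DE; DF; DG] = 0.
Expanding, this is linear in s: (-504)s + (-2016) = 0.
So s = -4.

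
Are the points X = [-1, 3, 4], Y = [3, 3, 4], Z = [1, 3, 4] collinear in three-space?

XY = (4, 0, 0), XZ = (2, 0, 0).
Each component of XZ is 1/2 times the corresponding component of XY, so XZ = 1/2·XY and the points are collinear.

Yes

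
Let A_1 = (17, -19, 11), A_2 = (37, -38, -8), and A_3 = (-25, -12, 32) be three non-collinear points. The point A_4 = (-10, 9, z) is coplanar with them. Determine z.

The plane through A_1, A_2, A_3 has equation −266x + 378y − 658z = -18942.
Substituting A_4: (-658)z + (6062) = -18942, so z = 38.

38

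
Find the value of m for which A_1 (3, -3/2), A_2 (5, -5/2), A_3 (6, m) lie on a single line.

Collinearity: (A_3 − A_1) must be parallel to (A_2 − A_1) = (2, -1).
Cross-multiplying the components: (m − (-3/2))·(2) = (3)·(-1).
Solving gives m = -3.

-3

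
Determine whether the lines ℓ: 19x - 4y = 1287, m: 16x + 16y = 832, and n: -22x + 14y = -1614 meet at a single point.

Lines aᵢx + bᵢy = cᵢ with pairwise distinct directions are concurrent exactly when det[aᵢ bᵢ cᵢ] = 0.
Here the determinant is -736.
Nonzero, so no common point exists.

No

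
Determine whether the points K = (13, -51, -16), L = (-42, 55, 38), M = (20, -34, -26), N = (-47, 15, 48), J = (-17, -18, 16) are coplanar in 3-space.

The plane through K, L, M has normal n = KL × KM = (-1978, -172, -1677) and equation n·P = 9890.
Checking the remaining points: n·N = 9890, n·J = 9890.
All equal 9890, so all 5 points lie in one plane.

Yes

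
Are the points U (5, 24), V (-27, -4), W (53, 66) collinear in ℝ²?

UV = (-32, -28), UW = (48, 42).
Checking proportionality: UW = -3/2·UV, so the vectors are parallel and the points are collinear.

Yes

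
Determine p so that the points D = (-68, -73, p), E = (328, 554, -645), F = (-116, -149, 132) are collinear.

Direction EF = (-444, -703, 777). From the x-coordinate of D, the parameter along the line is τ = (-68 − 328)/(-444) = 33/37.
Then p = (-645) + 33/37·(777) = 48.

48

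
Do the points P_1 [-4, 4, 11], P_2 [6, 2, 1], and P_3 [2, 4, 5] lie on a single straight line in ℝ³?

P_1P_2 = (10, -2, -10), P_1P_3 = (6, 0, -6).
Comparing components 2 and 3: (-2)(-6) − (-10)(0) = 12 ≠ 0, so P_1P_2 and P_1P_3 are not parallel and the points are not collinear.

No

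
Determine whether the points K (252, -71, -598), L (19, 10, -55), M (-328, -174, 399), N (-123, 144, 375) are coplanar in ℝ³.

With K as base: KL = (-233, 81, 543), KM = (-580, -103, 997), KN = (-375, 215, 973).
KM × KN = (-314574, 190465, -163325).
KL · (KM × KN) = 37932.
Since 37932 ≠ 0, the four points are not coplanar.

No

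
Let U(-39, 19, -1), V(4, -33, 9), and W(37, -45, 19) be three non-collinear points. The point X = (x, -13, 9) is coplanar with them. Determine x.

-1

The plane through U, V, W has equation −400x − 100y + 1200z = 12500.
Substituting X: (-400)x + (12100) = 12500, so x = -1.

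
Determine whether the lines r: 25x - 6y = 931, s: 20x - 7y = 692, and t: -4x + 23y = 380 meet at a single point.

Yes

The three lines meet at one point iff the augmented coefficient matrix [aᵢ bᵢ cᵢ] has rank < 3, i.e. its determinant vanishes.
Here the determinant is 0.
It vanishes, so the lines are concurrent at (43, 24).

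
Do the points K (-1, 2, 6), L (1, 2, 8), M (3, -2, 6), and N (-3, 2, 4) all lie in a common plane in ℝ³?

A normal to the plane through K, L, M is n = KL × KM = (8, 8, -8).
The plane has equation n·P = -40. For N: n·N = -40.
Equal, so N lies in the plane and all four are coplanar.

Yes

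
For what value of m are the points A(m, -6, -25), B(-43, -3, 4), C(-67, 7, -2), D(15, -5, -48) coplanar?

Coplanarity ⇔ det[AB; AC; AD] = 0.
Expanding, this is linear in m: (532)m + (2660) = 0.
So m = -5.

-5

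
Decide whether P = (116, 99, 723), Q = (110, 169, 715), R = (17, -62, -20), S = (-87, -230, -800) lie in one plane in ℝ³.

Yes

With P as base: PQ = (-6, 70, -8), PR = (-99, -161, -743), PS = (-203, -329, -1523).
PR × PS = (756, 52, -112).
PQ · (PR × PS) = 0.
The scalar triple product vanishes, so the four points are coplanar.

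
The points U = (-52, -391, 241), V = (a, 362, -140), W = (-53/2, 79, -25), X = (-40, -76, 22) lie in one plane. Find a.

-11/2

Coplanarity ⇔ det[UV; UW; UX] = 0.
Expanding, this is linear in a: (-19140)a + (-105270) = 0.
So a = -11/2.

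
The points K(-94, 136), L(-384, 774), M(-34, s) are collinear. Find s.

4

Collinearity: (M − K) must be parallel to (L − K) = (-290, 638).
Cross-multiplying the components: (s − 136)·(-290) = (60)·(638).
Solving gives s = 4.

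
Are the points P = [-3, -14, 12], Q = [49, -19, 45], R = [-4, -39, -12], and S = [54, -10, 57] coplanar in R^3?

Yes

The four points are coplanar iff the 3×3 determinant with rows PQ, PR, PS is zero.
Rows: (52, -5, 33), (-1, -25, -24), (57, 4, 45).
Expanding along the first row: (52)(-1029) − (-5)(1323) + (33)(1421) = 0.
Zero determinant ⇒ coplanar.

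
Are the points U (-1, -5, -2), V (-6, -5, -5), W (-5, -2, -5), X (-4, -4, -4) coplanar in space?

A normal to the plane through U, V, W is n = UV × UW = (9, -3, -15).
The plane has equation n·P = 36. For X: n·X = 36.
Equal, so X lies in the plane and all four are coplanar.

Yes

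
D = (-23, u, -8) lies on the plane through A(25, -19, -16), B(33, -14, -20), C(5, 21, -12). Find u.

91

Coplanarity requires AB · (AC × AD) = 0.
AB = (8, 5, -4), AC = (-20, 40, 4); the triple product is linear in u with coefficient 48 and constant term -4368.
Setting it to zero: u = 91.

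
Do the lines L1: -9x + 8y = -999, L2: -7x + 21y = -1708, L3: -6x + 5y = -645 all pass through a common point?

Intersecting L1 and L2: solving the 2×2 system gives (x, y) = (55, -63).
Substitute into L3: (-6)(55) + (5)(-63) = -645.
This equals -645, so (55, -63) lies on all three lines and they are concurrent.

Yes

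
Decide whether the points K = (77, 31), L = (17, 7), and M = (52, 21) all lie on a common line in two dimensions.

Yes

KL = (-60, -24), KM = (-25, -10).
det[KL; KM] = (-60)(-10) − (-24)(-25) = 0.
The determinant is zero, so the points are collinear.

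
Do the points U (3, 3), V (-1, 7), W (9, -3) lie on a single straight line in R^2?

Yes

UV = (-4, 4), UW = (6, -6).
Twice the signed area of △UVW is (-4)(-6) − (4)(6) = 0.
The triangle is degenerate (zero area), so the points are collinear.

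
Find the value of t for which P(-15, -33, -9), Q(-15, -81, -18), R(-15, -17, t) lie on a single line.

-6

Direction PQ = (0, -48, -9). From the y-coordinate of R, the parameter along the line is τ = (-17 − (-33))/(-48) = -1/3.
Then t = (-9) + (-1/3)·(-9) = -6.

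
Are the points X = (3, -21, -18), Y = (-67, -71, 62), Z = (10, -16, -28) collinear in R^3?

XY = (-70, -50, 80), XZ = (7, 5, -10).
XY × XZ = (100, -140, 0).
The cross product is nonzero, so the points do not lie on one line.

No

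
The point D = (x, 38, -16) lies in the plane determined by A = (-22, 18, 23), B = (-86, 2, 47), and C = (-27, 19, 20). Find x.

4

The plane through A, B, C has equation 24x − 312y − 144z = -9456.
Substituting D: (24)x + (-9552) = -9456, so x = 4.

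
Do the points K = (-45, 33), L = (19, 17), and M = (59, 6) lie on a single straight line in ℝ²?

No

KL = (64, -16), KM = (104, -27).
Twice the signed area of △KLM is (64)(-27) − (-16)(104) = -64.
The area is nonzero, so the three points are not collinear.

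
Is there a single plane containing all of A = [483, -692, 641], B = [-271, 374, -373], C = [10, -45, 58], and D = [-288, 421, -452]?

Yes

A normal to the plane through A, B, C is n = AB × AC = (34580, 40040, 16380).
The plane has equation n·P = -505960. For D: n·D = -505960.
Equal, so D lies in the plane and all four are coplanar.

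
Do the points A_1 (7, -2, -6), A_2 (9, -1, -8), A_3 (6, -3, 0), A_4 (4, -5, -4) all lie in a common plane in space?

The four points are coplanar iff the 3×3 determinant with rows A_1A_2, A_1A_3, A_1A_4 is zero.
Rows: (2, 1, -2), (-1, -1, 6), (-3, -3, 2).
Expanding along the first row: (2)(16) − (1)(16) + (-2)(0) = 16.
Nonzero ⇒ not coplanar.

No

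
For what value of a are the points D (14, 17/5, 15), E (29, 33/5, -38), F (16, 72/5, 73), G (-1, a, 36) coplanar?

-5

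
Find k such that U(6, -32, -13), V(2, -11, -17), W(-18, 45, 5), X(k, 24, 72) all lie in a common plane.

-32

Coplanarity ⇔ det[UV; UW; UX] = 0.
Expanding, this is linear in k: (686)k + (21952) = 0.
So k = -32.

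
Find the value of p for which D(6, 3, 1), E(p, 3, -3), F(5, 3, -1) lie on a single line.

4

Direction DF = (-1, 0, -2). From the z-coordinate of E, the parameter along the line is τ = (-3 − 1)/(-2) = 2.
Then p = 6 + 2·(-1) = 4.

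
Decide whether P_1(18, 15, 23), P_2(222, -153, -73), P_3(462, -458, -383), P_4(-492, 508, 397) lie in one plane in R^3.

A normal to the plane through P_1, P_2, P_3 is n = P_1P_2 × P_1P_3 = (22800, 40200, -21900).
The plane has equation n·P = 509700. For P_4: n·P_4 = 509700.
Equal, so P_4 lies in the plane and all four are coplanar.

Yes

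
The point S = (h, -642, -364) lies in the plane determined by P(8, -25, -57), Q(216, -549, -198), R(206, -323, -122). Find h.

-487

A normal to the plane is n = PQ × PR = (-7958, -14398, 41768).
S lies in the plane iff n · PS = 0.
This gives (-7958)h + (-3875546) = 0, so h = -487.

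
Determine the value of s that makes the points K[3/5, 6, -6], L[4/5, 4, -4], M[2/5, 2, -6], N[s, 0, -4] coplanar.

Normal to plane KLM: n = (8, -2/5, -6/5); plane equation n·P = 48/5.
Requiring n·N = 48/5: (8)s + (24/5) = 48/5.
So s = 3/5.

3/5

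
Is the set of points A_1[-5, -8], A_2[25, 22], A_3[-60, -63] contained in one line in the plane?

Yes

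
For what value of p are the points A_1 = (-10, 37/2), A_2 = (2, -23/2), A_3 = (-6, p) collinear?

17/2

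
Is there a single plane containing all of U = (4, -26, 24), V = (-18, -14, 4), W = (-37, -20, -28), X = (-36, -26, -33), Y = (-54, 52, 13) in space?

The plane through U, V, W has normal n = UV × UW = (-504, -324, 360) and equation n·P = 15048.
Checking the remaining points: n·X = 14688, n·Y = 15048.
Since n·X = 14688 ≠ 15048, X is off the plane and the points are not all coplanar.

No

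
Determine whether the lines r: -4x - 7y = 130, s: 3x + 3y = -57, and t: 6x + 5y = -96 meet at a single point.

Intersecting r and s: solving the 2×2 system gives (x, y) = (-1, -18).
Substitute into t: (6)(-1) + (5)(-18) = -96.
This equals -96, so (-1, -18) lies on all three lines and they are concurrent.

Yes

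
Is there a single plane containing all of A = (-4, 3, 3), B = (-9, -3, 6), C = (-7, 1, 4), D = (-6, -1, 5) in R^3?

The four points are coplanar iff the 3×3 determinant with rows AB, AC, AD is zero.
Rows: (-5, -6, 3), (-3, -2, 1), (-2, -4, 2).
Expanding along the first row: (-5)(0) − (-6)(-4) + (3)(8) = 0.
Zero determinant ⇒ coplanar.

Yes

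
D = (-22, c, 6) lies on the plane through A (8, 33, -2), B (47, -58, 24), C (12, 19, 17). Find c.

95

Coplanarity requires AB · (AC × AD) = 0.
AB = (39, -91, 26), AC = (4, -14, 19); the triple product is linear in c with coefficient -637 and constant term 60515.
Setting it to zero: c = 95.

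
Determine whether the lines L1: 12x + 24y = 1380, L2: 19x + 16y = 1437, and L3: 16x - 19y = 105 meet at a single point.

Lines aᵢx + bᵢy = cᵢ with pairwise distinct directions are concurrent exactly when det[aᵢ bᵢ cᵢ] = 0.
Here the determinant is 264.
Nonzero, so no common point exists.

No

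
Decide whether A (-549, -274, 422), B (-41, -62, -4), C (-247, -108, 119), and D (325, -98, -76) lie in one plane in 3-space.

With A as base: AB = (508, 212, -426), AC = (302, 166, -303), AD = (874, 176, -498).
AC × AD = (-29340, -114426, -91932).
AB · (AC × AD) = 0.
The scalar triple product vanishes, so the four points are coplanar.

Yes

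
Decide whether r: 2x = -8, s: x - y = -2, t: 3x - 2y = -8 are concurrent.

Intersecting r and s: solving the 2×2 system gives (x, y) = (-4, -2).
Substitute into t: (3)(-4) + (-2)(-2) = -8.
This equals -8, so (-4, -2) lies on all three lines and they are concurrent.

Yes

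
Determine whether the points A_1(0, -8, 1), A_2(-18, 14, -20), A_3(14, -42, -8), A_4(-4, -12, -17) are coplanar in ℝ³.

The four points are coplanar iff the 3×3 determinant with rows A_1A_2, A_1A_3, A_1A_4 is zero.
Rows: (-18, 22, -21), (14, -34, -9), (-4, -4, -18).
Expanding along the first row: (-18)(576) − (22)(-288) + (-21)(-192) = 0.
Zero determinant ⇒ coplanar.

Yes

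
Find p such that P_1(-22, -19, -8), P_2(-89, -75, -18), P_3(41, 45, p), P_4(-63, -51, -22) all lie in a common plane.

-38

Normal to plane P_1P_2P_4: n = (464, -528, -152); plane equation n·P = 1040.
Requiring n·P_3 = 1040: (-152)p + (-4736) = 1040.
So p = -38.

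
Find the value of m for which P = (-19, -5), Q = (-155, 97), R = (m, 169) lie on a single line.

Collinearity: (R − P) must be parallel to (Q − P) = (-136, 102).
Cross-multiplying the components: (m − (-19))·(102) = (174)·(-136).
Solving gives m = -251.

-251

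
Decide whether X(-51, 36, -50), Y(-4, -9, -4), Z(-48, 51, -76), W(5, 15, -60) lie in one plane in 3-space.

The four points are coplanar iff the 3×3 determinant with rows XY, XZ, XW is zero.
Rows: (47, -45, 46), (3, 15, -26), (56, -21, -10).
Expanding along the first row: (47)(-696) − (-45)(1426) + (46)(-903) = -10080.
Nonzero ⇒ not coplanar.

No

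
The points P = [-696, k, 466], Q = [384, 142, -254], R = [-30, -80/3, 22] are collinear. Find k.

-298

Direction QR = (-414, -506/3, 276). From the x-coordinate of P, the parameter along the line is τ = (-696 − 384)/(-414) = 60/23.
Then k = 142 + 60/23·(-506/3) = -298.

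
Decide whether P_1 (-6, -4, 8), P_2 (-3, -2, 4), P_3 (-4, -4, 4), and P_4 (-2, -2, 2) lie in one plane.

With P_1 as base: P_1P_2 = (3, 2, -4), P_1P_3 = (2, 0, -4), P_1P_4 = (4, 2, -6).
P_1P_3 × P_1P_4 = (8, -4, 4).
P_1P_2 · (P_1P_3 × P_1P_4) = 0.
The scalar triple product vanishes, so the four points are coplanar.

Yes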